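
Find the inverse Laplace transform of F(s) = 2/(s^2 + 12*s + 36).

Rewrite the denominator: s^2 + 12*s + 36 = (s + 6)^2.
The form in (s + 6) signals a first-shifting-theorem factor e^(-6t).
Since L{t} = 1!/s^2 = 1/s^2, the inverse is t*exp(-6*t), scaled by 2.

2*t*exp(-6*t)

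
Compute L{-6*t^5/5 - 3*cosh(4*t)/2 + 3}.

By linearity of the Laplace transform, transform each term separately.
L{3} = 3/s; (-3/2)·[L{cosh(4t)} = s/(s^2 - 16)]; (-6/5)·[L{t^5} = 5!/s^6 = 120/s^6].

-3*s/(2*(s^2 - 16)) + 3/s - 144/s^6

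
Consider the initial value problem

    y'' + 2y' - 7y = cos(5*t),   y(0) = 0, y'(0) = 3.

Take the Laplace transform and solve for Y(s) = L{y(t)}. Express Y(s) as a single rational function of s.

Laplace-transform each side.
The derivative rules (L{y''} = s^2 Y - s·y(0) - y'(0) and L{y'} = sY - y(0), with y(0) = 0, y'(0) = 3) turn the left side into (s^2 + 2*s - 7)Y - (3).
The right side is L{cos(5*t)} = s/(s^2 + 25).
So (s^2 + 2*s - 7)Y = s/(s^2 + 25) + (3).
Isolate Y and clear denominators.

Y(s) = (3*s^2 + s + 75)/(s^4 + 2*s^3 + 18*s^2 + 50*s - 175)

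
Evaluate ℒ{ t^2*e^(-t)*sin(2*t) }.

4*(3*s^2 + 6*s - 1)/(s^2 + 2*s + 5)^3

L{sin(2t)} = 2/(s^2 + 4).
Multiplying by e^(-t) shifts s → s + 1, so L{e^(-t)*sin(2*t)} = 2/((s + 1)^2 + 4).
Then apply L{t^2·g(t)} = (-1)^2 d^2/ds^2[G(s)] with G(s) = 2/((s + 1)^2 + 4):
differentiating 2 times and applying the sign gives 4*(3*s^2 + 6*s - 1)/(s^2 + 2*s + 5)^3.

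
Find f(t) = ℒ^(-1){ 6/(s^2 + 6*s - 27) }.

Rewrite the denominator: s^2 + 6*s - 27 = (s + 3)^2 - 36.
The form in (s + 3) signals a first-shifting-theorem factor e^(-3t).
Since L{sinh(6t)} = 6/(s^2 - 36), the inverse is e^(-3*t)*sinh(6*t).

f(t) = exp(-3*t)*sinh(6*t)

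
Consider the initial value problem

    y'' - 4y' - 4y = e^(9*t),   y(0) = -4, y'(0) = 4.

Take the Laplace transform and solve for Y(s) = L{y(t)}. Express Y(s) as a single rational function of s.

Laplace-transform each side.
Using L{y''} = s^2 Y - s·y(0) - y'(0) and L{y'} = sY - y(0), with y(0) = -4, y'(0) = 4, the left side becomes (s^2 - 4*s - 4)Y - (-4*s + 20).
The right side is L{e^(9*t)} = 1/(s - 9).
So (s^2 - 4*s - 4)Y = 1/(s - 9) + (-4*s + 20).
Divide through and combine into a single rational function.

Y(s) = (-4*s^2 + 56*s - 179)/(s^3 - 13*s^2 + 32*s + 36)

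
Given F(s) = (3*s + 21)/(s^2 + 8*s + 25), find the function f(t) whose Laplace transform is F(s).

Complete the square in the denominator: s^2 + 8*s + 25 = (s + 4)^2 + 3^2.
Split the numerator to match: 3*s + 21 = 3·(s + 4) + 3·3.
Invert each term: 3·(s + 4)/((s + 4)^2 + 9) ↔ 3e^(-4t)cos(3t); 3·3/((s + 4)^2 + 9) ↔ 3e^(-4t)sin(3t).

f(t) = 3*exp(-4*t)*sin(3*t) + 3*exp(-4*t)*cos(3*t)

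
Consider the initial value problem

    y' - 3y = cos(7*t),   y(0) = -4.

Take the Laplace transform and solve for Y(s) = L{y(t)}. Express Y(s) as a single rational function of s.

Y(s) = (-4*s^2 + s - 196)/(s^3 - 3*s^2 + 49*s - 147)

Transform both sides with L{·}.
Using L{y'} = sY - y(0) = sY - (-4), the left side becomes (s - 3)Y - (-4).
The right side is L{cos(7*t)} = s/(s^2 + 49).
So (s - 3)Y = s/(s^2 + 49) + (-4).
Isolate Y and clear denominators.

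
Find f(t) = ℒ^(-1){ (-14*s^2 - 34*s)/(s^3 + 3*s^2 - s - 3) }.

Factor the denominator: s^3 + 3*s^2 - s - 3 = (s - 1)*(s + 1)*(s + 3).
Partial fraction decomposition gives [-6/(s - 1)] + [-3/(s + 3)] + [-5/(s + 1)].
Invert each term: -6/(s - 1) ↔ -6e^(t); -3/(s + 3) ↔ -3e^(-3t); -5/(s + 1) ↔ -5e^(-t).

f(t) = -6*exp(t) - 5*exp(-t) - 3*exp(-3*t)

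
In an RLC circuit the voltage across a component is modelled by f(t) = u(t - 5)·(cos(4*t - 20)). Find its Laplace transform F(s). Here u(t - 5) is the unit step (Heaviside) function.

F(s) = s*exp(-5*s)/(s^2 + 16)

By the second shifting theorem, L{u(t - c)·g(t - c)} = e^(-cs)·G(s) with c = 5 and G(s) = L{g(t)}.
L{cos(4t)} = s/(s^2 + 16).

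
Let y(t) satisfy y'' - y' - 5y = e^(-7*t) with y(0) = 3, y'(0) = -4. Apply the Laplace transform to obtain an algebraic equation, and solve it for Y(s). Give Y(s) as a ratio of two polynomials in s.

Apply the Laplace transform to the equation.
With L{y''} = s^2 Y - s·y(0) - y'(0) and L{y'} = sY - y(0), with y(0) = 3, y'(0) = -4: the LHS transforms to (s^2 - s - 5)Y - (3*s - 7).
The right side is L{e^(-7*t)} = 1/(s + 7).
So (s^2 - s - 5)Y = 1/(s + 7) + (3*s - 7).
Divide through and combine into a single rational function.

Y(s) = (3*s^2 + 14*s - 48)/(s^3 + 6*s^2 - 12*s - 35)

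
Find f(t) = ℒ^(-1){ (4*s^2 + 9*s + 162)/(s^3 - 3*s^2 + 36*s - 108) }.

f(t) = 5*exp(3*t) + sin(6*t) - cos(6*t)

Factor the denominator: s^3 - 3*s^2 + 36*s - 108 = (s - 3)*(s^2 + 36).
Partial fraction decomposition gives [5/(s - 3)] + [-s/(s^2 + 36)] + [6/(s^2 + 36)].
Invert each term: 5/(s - 3) ↔ 5e^(3t); -1·s/(s^2 + 36) ↔ -cos(6t); 1·6/(s^2 + 36) ↔ sin(6t).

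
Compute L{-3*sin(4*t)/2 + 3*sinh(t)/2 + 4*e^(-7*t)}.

The transform is linear, so treat each term independently.
(-3/2)·[L{sin(4t)} = 4/(s^2 + 16)]; (4)·[L{e^(-7t)} = 1/(s + 7)]; (3/2)·[L{sinh(t)} = 1/(s^2 - 1)].

-6/(s^2 + 16) + 3/(2*(s^2 - 1)) + 4/(s + 7)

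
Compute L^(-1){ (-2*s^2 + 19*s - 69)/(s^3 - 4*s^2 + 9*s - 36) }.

-exp(4*t) + 5*sin(3*t) - cos(3*t)

Factor the denominator: s^3 - 4*s^2 + 9*s - 36 = (s - 4)*(s^2 + 9).
Partial fraction decomposition gives [-1/(s - 4)] + [-s/(s^2 + 9)] + [15/(s^2 + 9)].
Invert each term: -1/(s - 4) ↔ -e^(4t); -1·s/(s^2 + 9) ↔ -cos(3t); 5·3/(s^2 + 9) ↔ 5sin(3t).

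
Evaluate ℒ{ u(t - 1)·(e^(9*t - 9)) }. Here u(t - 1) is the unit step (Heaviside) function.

By the second shifting theorem, L{u(t - c)·g(t - c)} = e^(-cs)·H(s) with c = 1 and H(s) = L{g(t)}.
L{e^(9t)} = 1/(s - 9).

exp(-s)/(s - 9)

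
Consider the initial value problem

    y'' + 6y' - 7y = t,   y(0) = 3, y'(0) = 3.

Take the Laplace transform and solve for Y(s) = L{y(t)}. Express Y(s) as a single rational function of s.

Apply the Laplace transform to the equation.
The derivative rules (L{y''} = s^2 Y - s·y(0) - y'(0) and L{y'} = sY - y(0), with y(0) = 3, y'(0) = 3) turn the left side into (s^2 + 6*s - 7)Y - (3*s + 21).
The right side is L{t} = s^(-2).
So (s^2 + 6*s - 7)Y = s^(-2) + (3*s + 21).
Isolate Y and clear denominators.

Y(s) = (3*s^3 + 21*s^2 + 1)/(s^4 + 6*s^3 - 7*s^2)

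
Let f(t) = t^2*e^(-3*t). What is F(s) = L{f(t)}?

L{e^(-3t)} = 1/(s + 3).
Then apply L{t^2·g(t)} = (-1)^2 d^2/ds^2[G(s)] with G(s) = 1/(s + 3):
differentiating 2 times and applying the sign gives 2/(s + 3)^3.

F(s) = 2/(s + 3)^3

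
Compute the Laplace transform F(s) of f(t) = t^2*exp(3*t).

L{e^(3t)} = 1/(s - 3).
Then apply L{t^2·g(t)} = (-1)^2 d^2/ds^2[G(s)] with G(s) = 1/(s - 3):
differentiating 2 times and applying the sign gives 2/(s - 3)^3.

F(s) = 2/(s - 3)^3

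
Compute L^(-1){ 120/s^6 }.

Since L{t^5} = 5!/s^6 = 120/s^6, the inverse is t^5.

t^5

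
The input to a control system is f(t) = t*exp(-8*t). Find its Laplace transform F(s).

F(s) = (s + 8)^(-2)

L{e^(-8t)} = 1/(s + 8).
Then apply L{t·g(t)} = -d/ds[G(s)] with G(s) = 1/(s + 8):
differentiating 1 time and applying the sign gives (s + 8)^(-2).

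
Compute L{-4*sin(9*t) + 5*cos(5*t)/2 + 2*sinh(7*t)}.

5*s/(2*(s^2 + 25)) - 36/(s^2 + 81) + 14/(s^2 - 49)

By linearity of the Laplace transform, transform each term separately.
(-4)·[L{sin(9t)} = 9/(s^2 + 81)]; (5/2)·[L{cos(5t)} = s/(s^2 + 25)]; (2)·[L{sinh(7t)} = 7/(s^2 - 49)].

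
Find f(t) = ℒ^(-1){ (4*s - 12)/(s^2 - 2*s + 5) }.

Complete the square in the denominator: s^2 - 2*s + 5 = (s - 1)^2 + 2^2.
Split the numerator to match: 4*s - 12 = 4·(s - 1) - 4·2.
Invert each term: 4·(s - 1)/((s - 1)^2 + 4) ↔ 4e^(t)cos(2t); -4·2/((s - 1)^2 + 4) ↔ -4e^(t)sin(2t).

f(t) = -4*exp(t)*sin(2*t) + 4*exp(t)*cos(2*t)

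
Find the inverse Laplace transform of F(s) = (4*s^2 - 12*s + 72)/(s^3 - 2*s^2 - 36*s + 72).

3*exp(6*t) - 2*exp(2*t) + 3*exp(-6*t)

Factor the denominator: s^3 - 2*s^2 - 36*s + 72 = (s - 6)*(s - 2)*(s + 6).
Partial fraction decomposition gives [3/(s - 6)] + [3/(s + 6)] + [-2/(s - 2)].
Invert each term: 3/(s - 6) ↔ 3e^(6t); 3/(s + 6) ↔ 3e^(-6t); -2/(s - 2) ↔ -2e^(2t).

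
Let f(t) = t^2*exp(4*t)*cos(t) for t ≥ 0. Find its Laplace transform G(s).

L{cos(t)} = s/(s^2 + 1).
Multiplying by e^(4t) shifts s → s - 4, so L{exp(4*t)*cos(t)} = (s - 4)/((s - 4)^2 + 1).
Then apply L{t^2·g(t)} = (-1)^2 d^2/ds^2[H(s)] with H(s) = (s - 4)/((s - 4)^2 + 1):
differentiating 2 times and applying the sign gives 2*(s - 4)*(s^2 - 8*s + 13)/(s^2 - 8*s + 17)^3.

G(s) = 2*(s - 4)*(s^2 - 8*s + 13)/(s^2 - 8*s + 17)^3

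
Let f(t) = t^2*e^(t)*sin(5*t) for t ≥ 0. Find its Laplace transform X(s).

X(s) = 10*(3*s^2 - 6*s - 22)/(s^2 - 2*s + 26)^3

L{sin(5t)} = 5/(s^2 + 25).
Multiplying by e^(t) shifts s → s - 1, so L{e^(t)*sin(5*t)} = 5/((s - 1)^2 + 25).
Then apply L{t^2·g(t)} = (-1)^2 d^2/ds^2[G(s)] with G(s) = 5/((s - 1)^2 + 25):
differentiating 2 times and applying the sign gives 10*(3*s^2 - 6*s - 22)/(s^2 - 2*s + 26)^3.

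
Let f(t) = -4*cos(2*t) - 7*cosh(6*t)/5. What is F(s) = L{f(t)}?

Apply the Laplace transform termwise.
(-4)·[L{cos(2t)} = s/(s^2 + 4)]; (-7/5)·[L{cosh(6t)} = s/(s^2 - 36)].

F(s) = -4*s/(s^2 + 4) - 7*s/(5*(s^2 - 36))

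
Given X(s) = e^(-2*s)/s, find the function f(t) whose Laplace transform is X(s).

f(t) = Heaviside(t - 2)

The factor e^(-2s) signals a time shift by c = 2 (second shifting theorem).
L{1} = 1/s, so L^-1{1/s} = 1.
Hence the inverse is u(t - 2) times that function evaluated at t - 2.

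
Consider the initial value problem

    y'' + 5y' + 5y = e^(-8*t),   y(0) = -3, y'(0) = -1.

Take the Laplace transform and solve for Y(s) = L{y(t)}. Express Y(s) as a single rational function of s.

Y(s) = (-3*s^2 - 40*s - 127)/(s^3 + 13*s^2 + 45*s + 40)

Laplace-transform each side.
With L{y''} = s^2 Y - s·y(0) - y'(0) and L{y'} = sY - y(0), with y(0) = -3, y'(0) = -1: the LHS transforms to (s^2 + 5*s + 5)Y - (-3*s - 16).
The right side is L{e^(-8*t)} = 1/(s + 8).
So (s^2 + 5*s + 5)Y = 1/(s + 8) + (-3*s - 16).
Divide through and combine into a single rational function.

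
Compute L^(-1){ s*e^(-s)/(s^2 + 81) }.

Heaviside(t - 1)*(cos(9*t - 9))

The factor e^(-s) signals a time shift by c = 1 (second shifting theorem).
L{cos(9t)} = s/(s^2 + 81), so L^-1{s/(s^2 + 81)} = cos(9*t).
Hence the inverse is u(t - 1) times that function evaluated at t - 1.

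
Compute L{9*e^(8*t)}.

L{9} = 9/s.
By the first shifting theorem, multiplying by e^(8t) replaces s with s - 8.

9/(s - 8)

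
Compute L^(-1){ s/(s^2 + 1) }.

cos(t)

Since L{cos(t)} = s/(s^2 + 1), the inverse is cos(t).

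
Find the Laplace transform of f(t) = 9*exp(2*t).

L{9} = 9/s.
By the first shifting theorem, multiplying by e^(2t) replaces s with s - 2.

9/(s - 2)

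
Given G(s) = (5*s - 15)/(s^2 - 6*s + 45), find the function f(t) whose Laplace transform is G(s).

Rewrite the denominator: s^2 - 6*s + 45 = (s - 3)^2 + 36.
The form in (s - 3) signals a first-shifting-theorem factor e^(3t).
Since L{cos(6t)} = s/(s^2 + 36), the inverse is e^(3*t)*cos(6*t), scaled by 5.

f(t) = 5*exp(3*t)*cos(6*t)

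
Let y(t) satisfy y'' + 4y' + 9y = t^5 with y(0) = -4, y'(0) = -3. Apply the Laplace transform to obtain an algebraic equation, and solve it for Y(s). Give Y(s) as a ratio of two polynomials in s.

Transform both sides with L{·}.
Using L{y''} = s^2 Y - s·y(0) - y'(0) and L{y'} = sY - y(0), with y(0) = -4, y'(0) = -3, the left side becomes (s^2 + 4*s + 9)Y - (-4*s - 19).
The right side is L{t^5} = 120/s^6.
So (s^2 + 4*s + 9)Y = 120/s^6 + (-4*s - 19).
Isolate Y and clear denominators.

Y(s) = (-4*s^7 - 19*s^6 + 120)/(s^8 + 4*s^7 + 9*s^6)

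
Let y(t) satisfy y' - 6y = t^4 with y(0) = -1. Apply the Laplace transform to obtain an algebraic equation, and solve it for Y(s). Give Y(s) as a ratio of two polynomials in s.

Transform both sides with L{·}.
The derivative rules (L{y'} = sY - y(0) = sY - (-1)) turn the left side into (s - 6)Y - (-1).
The right side is L{t^4} = 24/s^5.
So (s - 6)Y = 24/s^5 + (-1).
Solve for Y(s) and write it as one ratio of polynomials.

Y(s) = (-s^5 + 24)/(s^6 - 6*s^5)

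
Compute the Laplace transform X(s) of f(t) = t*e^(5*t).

X(s) = (s - 5)^(-2)

L{t} = 1!/s^2 = 1/s^2.
By the first shifting theorem, multiplying by e^(5t) replaces s with s - 5.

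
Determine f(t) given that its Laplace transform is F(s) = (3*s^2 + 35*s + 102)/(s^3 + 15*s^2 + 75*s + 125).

Factor the denominator: s^3 + 15*s^2 + 75*s + 125 = (s + 5)^3.
Partial fraction decomposition gives [3/(s + 5)] + [5/(s + 5)^2] + [2/(s + 5)^3].
Invert each term: 3/(s + 5) ↔ 3e^(-5t); 5/(s + 5)^2 ↔ 5t·e^(-5t); 2/(s + 5)^3 ↔ (1)t^2·e^(-5t).

f(t) = t^2*exp(-5*t) + 5*t*exp(-5*t) + 3*exp(-5*t)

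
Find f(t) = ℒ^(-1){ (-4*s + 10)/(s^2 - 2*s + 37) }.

Complete the square in the denominator: s^2 - 2*s + 37 = (s - 1)^2 + 6^2.
Split the numerator to match: -4*s + 10 = -4·(s - 1) + 1·6.
Invert each term: -4·(s - 1)/((s - 1)^2 + 36) ↔ -4e^(t)cos(6t); 1·6/((s - 1)^2 + 36) ↔ e^(t)sin(6t).

f(t) = exp(t)*sin(6*t) - 4*exp(t)*cos(6*t)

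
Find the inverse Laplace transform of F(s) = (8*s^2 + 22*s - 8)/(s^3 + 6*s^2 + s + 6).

-2*sin(t) + 4*cos(t) + 4*exp(-6*t)

Factor the denominator: s^3 + 6*s^2 + s + 6 = (s + 6)*(s^2 + 1).
Partial fraction decomposition gives [4/(s + 6)] + [4*s/(s^2 + 1)] + [-2/(s^2 + 1)].
Invert each term: 4/(s + 6) ↔ 4e^(-6t); 4·s/(s^2 + 1) ↔ 4cos(t); -2·1/(s^2 + 1) ↔ -2sin(t).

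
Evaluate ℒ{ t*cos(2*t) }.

L{cos(2t)} = s/(s^2 + 4).
Then apply L{t·g(t)} = -d/ds[G(s)] with G(s) = s/(s^2 + 4):
differentiating 1 time and applying the sign gives (s - 2)*(s + 2)/(s^2 + 4)^2.

(s - 2)*(s + 2)/(s^2 + 4)^2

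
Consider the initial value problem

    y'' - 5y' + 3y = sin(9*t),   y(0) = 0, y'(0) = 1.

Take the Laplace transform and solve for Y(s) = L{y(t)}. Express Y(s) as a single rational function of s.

Transform both sides with L{·}.
With L{y''} = s^2 Y - s·y(0) - y'(0) and L{y'} = sY - y(0), with y(0) = 0, y'(0) = 1: the LHS transforms to (s^2 - 5*s + 3)Y - (1).
The right side is L{sin(9*t)} = 9/(s^2 + 81).
So (s^2 - 5*s + 3)Y = 9/(s^2 + 81) + (1).
Divide through and combine into a single rational function.

Y(s) = (s^2 + 90)/(s^4 - 5*s^3 + 84*s^2 - 405*s + 243)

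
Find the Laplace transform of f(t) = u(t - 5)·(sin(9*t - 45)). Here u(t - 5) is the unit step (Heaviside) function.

9*exp(-5*s)/(s^2 + 81)

By the second shifting theorem, L{u(t - c)·g(t - c)} = e^(-cs)·G(s) with c = 5 and G(s) = L{g(t)}.
L{sin(9t)} = 9/(s^2 + 81).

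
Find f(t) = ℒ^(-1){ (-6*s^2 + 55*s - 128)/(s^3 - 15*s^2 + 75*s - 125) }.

f(t) = -3*t^2*exp(5*t)/2 - 5*t*exp(5*t) - 6*exp(5*t)

Factor the denominator: s^3 - 15*s^2 + 75*s - 125 = (s - 5)^3.
Partial fraction decomposition gives [-6/(s - 5)] + [-5/(s - 5)^2] + [-3/(s - 5)^3].
Invert each term: -6/(s - 5) ↔ -6e^(5t); -5/(s - 5)^2 ↔ -5t·e^(5t); -3/(s - 5)^3 ↔ (-3/2)t^2·e^(5t).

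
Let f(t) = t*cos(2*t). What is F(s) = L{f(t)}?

L{cos(2t)} = s/(s^2 + 4).
Then apply L{t·g(t)} = -d/ds[G(s)] with G(s) = s/(s^2 + 4):
differentiating 1 time and applying the sign gives (s - 2)*(s + 2)/(s^2 + 4)^2.

F(s) = (s - 2)*(s + 2)/(s^2 + 4)^2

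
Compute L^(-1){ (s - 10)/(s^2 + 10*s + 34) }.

Complete the square in the denominator: s^2 + 10*s + 34 = (s + 5)^2 + 3^2.
Split the numerator to match: s - 10 = 1·(s + 5) - 5·3.
Invert each term: 1·(s + 5)/((s + 5)^2 + 9) ↔ e^(-5t)cos(3t); -5·3/((s + 5)^2 + 9) ↔ -5e^(-5t)sin(3t).

-5*exp(-5*t)*sin(3*t) + exp(-5*t)*cos(3*t)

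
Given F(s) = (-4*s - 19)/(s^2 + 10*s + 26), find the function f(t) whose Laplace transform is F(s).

f(t) = exp(-5*t)*sin(t) - 4*exp(-5*t)*cos(t)

Complete the square in the denominator: s^2 + 10*s + 26 = (s + 5)^2 + 1^2.
Split the numerator to match: -4*s - 19 = -4·(s + 5) + 1·1.
Invert each term: -4·(s + 5)/((s + 5)^2 + 1) ↔ -4e^(-5t)cos(t); 1·1/((s + 5)^2 + 1) ↔ e^(-5t)sin(t).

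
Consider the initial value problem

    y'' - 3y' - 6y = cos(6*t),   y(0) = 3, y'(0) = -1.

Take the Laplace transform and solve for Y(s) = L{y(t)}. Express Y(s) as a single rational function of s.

Y(s) = (3*s^3 - 10*s^2 + 109*s - 360)/(s^4 - 3*s^3 + 30*s^2 - 108*s - 216)

Transform both sides with L{·}.
The derivative rules (L{y''} = s^2 Y - s·y(0) - y'(0) and L{y'} = sY - y(0), with y(0) = 3, y'(0) = -1) turn the left side into (s^2 - 3*s - 6)Y - (3*s - 10).
The right side is L{cos(6*t)} = s/(s^2 + 36).
So (s^2 - 3*s - 6)Y = s/(s^2 + 36) + (3*s - 10).
Solve for Y(s) and write it as one ratio of polynomials.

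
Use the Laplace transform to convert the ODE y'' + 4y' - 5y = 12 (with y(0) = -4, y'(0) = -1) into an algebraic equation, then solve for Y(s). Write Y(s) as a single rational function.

Y(s) = (-4*s^2 - 17*s + 12)/(s^3 + 4*s^2 - 5*s)

Laplace-transform each side.
Using L{y''} = s^2 Y - s·y(0) - y'(0) and L{y'} = sY - y(0), with y(0) = -4, y'(0) = -1, the left side becomes (s^2 + 4*s - 5)Y - (-4*s - 17).
The right side is L{12} = 12/s.
So (s^2 + 4*s - 5)Y = 12/s + (-4*s - 17).
Isolate Y and clear denominators.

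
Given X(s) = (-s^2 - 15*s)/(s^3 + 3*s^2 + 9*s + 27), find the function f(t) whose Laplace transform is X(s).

Factor the denominator: s^3 + 3*s^2 + 9*s + 27 = (s + 3)*(s^2 + 9).
Partial fraction decomposition gives [2/(s + 3)] + [-3*s/(s^2 + 9)] + [-6/(s^2 + 9)].
Invert each term: 2/(s + 3) ↔ 2e^(-3t); -3·s/(s^2 + 9) ↔ -3cos(3t); -2·3/(s^2 + 9) ↔ -2sin(3t).

f(t) = -2*sin(3*t) - 3*cos(3*t) + 2*exp(-3*t)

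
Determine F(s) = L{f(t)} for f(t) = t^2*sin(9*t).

L{sin(9t)} = 9/(s^2 + 81).
Then apply L{t^2·g(t)} = (-1)^2 d^2/ds^2[G(s)] with G(s) = 9/(s^2 + 81):
differentiating 2 times and applying the sign gives 54*(s^2 - 27)/(s^2 + 81)^3.

F(s) = 54*(s^2 - 27)/(s^2 + 81)^3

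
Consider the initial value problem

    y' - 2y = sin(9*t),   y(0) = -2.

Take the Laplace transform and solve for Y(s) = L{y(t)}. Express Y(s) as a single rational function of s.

Y(s) = (-2*s^2 - 153)/(s^3 - 2*s^2 + 81*s - 162)

Apply the Laplace transform to the equation.
With L{y'} = sY - y(0) = sY - (-2): the LHS transforms to (s - 2)Y - (-2).
The right side is L{sin(9*t)} = 9/(s^2 + 81).
So (s - 2)Y = 9/(s^2 + 81) + (-2).
Divide through and combine into a single rational function.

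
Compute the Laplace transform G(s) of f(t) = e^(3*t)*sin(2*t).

G(s) = 2/((s - 3)^2 + 4)

L{sin(2t)} = 2/(s^2 + 4).
By the first shifting theorem, multiplying by e^(3t) replaces s with s - 3.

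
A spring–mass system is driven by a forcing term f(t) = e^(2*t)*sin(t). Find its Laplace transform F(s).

F(s) = 1/((s - 2)^2 + 1)

L{sin(t)} = 1/(s^2 + 1).
By the first shifting theorem, multiplying by e^(2t) replaces s with s - 2.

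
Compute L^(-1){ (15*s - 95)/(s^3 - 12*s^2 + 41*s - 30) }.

Factor the denominator: s^3 - 12*s^2 + 41*s - 30 = (s - 6)*(s - 5)*(s - 1).
Partial fraction decomposition gives [-1/(s - 6)] + [5/(s - 5)] + [-4/(s - 1)].
Invert each term: -1/(s - 6) ↔ -e^(6t); 5/(s - 5) ↔ 5e^(5t); -4/(s - 1) ↔ -4e^(t).

-exp(6*t) + 5*exp(5*t) - 4*exp(t)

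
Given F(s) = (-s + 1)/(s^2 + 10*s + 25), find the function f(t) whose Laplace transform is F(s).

f(t) = 6*t*exp(-5*t) - exp(-5*t)

Factor the denominator: s^2 + 10*s + 25 = (s + 5)^2.
Partial fraction decomposition gives [-1/(s + 5)] + [6/(s + 5)^2].
Invert each term: -1/(s + 5) ↔ -e^(-5t); 6/(s + 5)^2 ↔ 6t·e^(-5t).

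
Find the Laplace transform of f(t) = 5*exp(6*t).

5/(s - 6)

L{5} = 5/s.
By the first shifting theorem, multiplying by e^(6t) replaces s with s - 6.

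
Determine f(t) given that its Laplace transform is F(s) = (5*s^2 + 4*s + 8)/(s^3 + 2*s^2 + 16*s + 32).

Factor the denominator: s^3 + 2*s^2 + 16*s + 32 = (s + 2)*(s^2 + 16).
Partial fraction decomposition gives [1/(s + 2)] + [4*s/(s^2 + 16)] + [-4/(s^2 + 16)].
Invert each term: 1/(s + 2) ↔ e^(-2t); 4·s/(s^2 + 16) ↔ 4cos(4t); -1·4/(s^2 + 16) ↔ -sin(4t).

f(t) = -sin(4*t) + 4*cos(4*t) + exp(-2*t)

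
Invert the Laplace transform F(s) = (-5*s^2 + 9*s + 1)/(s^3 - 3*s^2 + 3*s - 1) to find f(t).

f(t) = 5*t^2*exp(t)/2 - t*exp(t) - 5*exp(t)

Factor the denominator: s^3 - 3*s^2 + 3*s - 1 = (s - 1)^3.
Partial fraction decomposition gives [-5/(s - 1)] + [-1/(s - 1)^2] + [5/(s - 1)^3].
Invert each term: -5/(s - 1) ↔ -5e^(t); -1/(s - 1)^2 ↔ -t·e^(t); 5/(s - 1)^3 ↔ (5/2)t^2·e^(t).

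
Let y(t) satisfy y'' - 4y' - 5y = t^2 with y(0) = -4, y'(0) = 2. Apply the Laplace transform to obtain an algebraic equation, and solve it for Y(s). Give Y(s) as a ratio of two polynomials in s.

Take the Laplace transform of both sides.
Using L{y''} = s^2 Y - s·y(0) - y'(0) and L{y'} = sY - y(0), with y(0) = -4, y'(0) = 2, the left side becomes (s^2 - 4*s - 5)Y - (-4*s + 18).
The right side is L{t^2} = 2/s^3.
So (s^2 - 4*s - 5)Y = 2/s^3 + (-4*s + 18).
Isolate Y and clear denominators.

Y(s) = (-4*s^4 + 18*s^3 + 2)/(s^5 - 4*s^4 - 5*s^3)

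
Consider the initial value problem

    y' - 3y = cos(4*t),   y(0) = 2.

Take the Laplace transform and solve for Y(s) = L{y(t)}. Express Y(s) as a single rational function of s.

Y(s) = (2*s^2 + s + 32)/(s^3 - 3*s^2 + 16*s - 48)

Laplace-transform each side.
With L{y'} = sY - y(0) = sY - 2: the LHS transforms to (s - 3)Y - (2).
The right side is L{cos(4*t)} = s/(s^2 + 16).
So (s - 3)Y = s/(s^2 + 16) + (2).
Divide through and combine into a single rational function.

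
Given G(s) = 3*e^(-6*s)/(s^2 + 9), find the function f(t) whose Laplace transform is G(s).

f(t) = Heaviside(t - 6)*(sin(3*t - 18))

The factor e^(-6s) signals a time shift by c = 6 (second shifting theorem).
L{sin(3t)} = 3/(s^2 + 9), so L^-1{3/(s^2 + 9)} = sin(3*t).
Hence the inverse is u(t - 6) times that function evaluated at t - 6.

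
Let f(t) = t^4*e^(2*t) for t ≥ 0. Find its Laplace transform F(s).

L{t^4} = 4!/s^5 = 24/s^5.
By the first shifting theorem, multiplying by e^(2t) replaces s with s - 2.

F(s) = 24/(s - 2)^5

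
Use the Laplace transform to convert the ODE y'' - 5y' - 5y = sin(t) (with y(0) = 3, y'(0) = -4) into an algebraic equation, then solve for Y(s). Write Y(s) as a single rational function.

Y(s) = (3*s^3 - 19*s^2 + 3*s - 18)/(s^4 - 5*s^3 - 4*s^2 - 5*s - 5)

Transform both sides with L{·}.
With L{y''} = s^2 Y - s·y(0) - y'(0) and L{y'} = sY - y(0), with y(0) = 3, y'(0) = -4: the LHS transforms to (s^2 - 5*s - 5)Y - (3*s - 19).
The right side is L{sin(t)} = 1/(s^2 + 1).
So (s^2 - 5*s - 5)Y = 1/(s^2 + 1) + (3*s - 19).
Isolate Y and clear denominators.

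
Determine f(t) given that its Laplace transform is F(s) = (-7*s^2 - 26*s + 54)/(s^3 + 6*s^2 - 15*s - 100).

f(t) = -t*exp(-5*t) - 2*exp(4*t) - 5*exp(-5*t)

Factor the denominator: s^3 + 6*s^2 - 15*s - 100 = (s - 4)*(s + 5)^2.
Partial fraction decomposition gives [-5/(s + 5)] + [-1/(s + 5)^2] + [-2/(s - 4)].
Invert each term: -5/(s + 5) ↔ -5e^(-5t); -1/(s + 5)^2 ↔ -t·e^(-5t); -2/(s - 4) ↔ -2e^(4t).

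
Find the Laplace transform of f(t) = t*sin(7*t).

L{sin(7t)} = 7/(s^2 + 49).
Then apply L{t·g(t)} = -d/ds[G(s)] with G(s) = 7/(s^2 + 49):
differentiating 1 time and applying the sign gives 14*s/(s^2 + 49)^2.

14*s/(s^2 + 49)^2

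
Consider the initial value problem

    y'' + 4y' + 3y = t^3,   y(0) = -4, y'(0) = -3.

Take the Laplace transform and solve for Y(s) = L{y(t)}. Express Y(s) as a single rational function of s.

Apply the Laplace transform to the equation.
Using L{y''} = s^2 Y - s·y(0) - y'(0) and L{y'} = sY - y(0), with y(0) = -4, y'(0) = -3, the left side becomes (s^2 + 4*s + 3)Y - (-4*s - 19).
The right side is L{t^3} = 6/s^4.
So (s^2 + 4*s + 3)Y = 6/s^4 + (-4*s - 19).
Divide through and combine into a single rational function.

Y(s) = (-4*s^5 - 19*s^4 + 6)/(s^6 + 4*s^5 + 3*s^4)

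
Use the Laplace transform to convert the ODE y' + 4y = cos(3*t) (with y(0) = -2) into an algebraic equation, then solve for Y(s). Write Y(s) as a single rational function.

Y(s) = (-2*s^2 + s - 18)/(s^3 + 4*s^2 + 9*s + 36)

Laplace-transform each side.
Using L{y'} = sY - y(0) = sY - (-2), the left side becomes (s + 4)Y - (-2).
The right side is L{cos(3*t)} = s/(s^2 + 9).
So (s + 4)Y = s/(s^2 + 9) + (-2).
Divide through and combine into a single rational function.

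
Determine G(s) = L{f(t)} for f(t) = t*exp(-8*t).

L{t} = 1!/s^2 = 1/s^2.
By the first shifting theorem, multiplying by e^(-8t) replaces s with s + 8.

G(s) = (s + 8)^(-2)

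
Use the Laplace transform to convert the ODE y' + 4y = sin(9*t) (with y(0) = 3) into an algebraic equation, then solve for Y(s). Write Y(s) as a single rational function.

Transform both sides with L{·}.
With L{y'} = sY - y(0) = sY - 3: the LHS transforms to (s + 4)Y - (3).
The right side is L{sin(9*t)} = 9/(s^2 + 81).
So (s + 4)Y = 9/(s^2 + 81) + (3).
Isolate Y and clear denominators.

Y(s) = (3*s^2 + 252)/(s^3 + 4*s^2 + 81*s + 324)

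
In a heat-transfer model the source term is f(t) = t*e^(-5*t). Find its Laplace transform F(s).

F(s) = (s + 5)^(-2)

L{e^(-5t)} = 1/(s + 5).
Then apply L{t·g(t)} = -d/ds[G(s)] with G(s) = 1/(s + 5):
differentiating 1 time and applying the sign gives (s + 5)^(-2).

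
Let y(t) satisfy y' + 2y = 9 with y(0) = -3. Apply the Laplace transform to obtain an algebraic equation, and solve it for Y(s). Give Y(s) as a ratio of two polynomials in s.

Y(s) = (-3*s + 9)/(s^2 + 2*s)

Take the Laplace transform of both sides.
Using L{y'} = sY - y(0) = sY - (-3), the left side becomes (s + 2)Y - (-3).
The right side is L{9} = 9/s.
So (s + 2)Y = 9/s + (-3).
Solve for Y(s) and write it as one ratio of polynomials.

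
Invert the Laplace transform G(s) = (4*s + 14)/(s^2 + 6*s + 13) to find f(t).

Complete the square in the denominator: s^2 + 6*s + 13 = (s + 3)^2 + 2^2.
Split the numerator to match: 4*s + 14 = 4·(s + 3) + 1·2.
Invert each term: 4·(s + 3)/((s + 3)^2 + 4) ↔ 4e^(-3t)cos(2t); 1·2/((s + 3)^2 + 4) ↔ e^(-3t)sin(2t).

f(t) = exp(-3*t)*sin(2*t) + 4*exp(-3*t)*cos(2*t)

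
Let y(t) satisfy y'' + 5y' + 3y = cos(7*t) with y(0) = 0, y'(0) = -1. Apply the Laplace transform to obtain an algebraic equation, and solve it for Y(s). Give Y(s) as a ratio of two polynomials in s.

Y(s) = (-s^2 + s - 49)/(s^4 + 5*s^3 + 52*s^2 + 245*s + 147)

Take the Laplace transform of both sides.
Using L{y''} = s^2 Y - s·y(0) - y'(0) and L{y'} = sY - y(0), with y(0) = 0, y'(0) = -1, the left side becomes (s^2 + 5*s + 3)Y - (-1).
The right side is L{cos(7*t)} = s/(s^2 + 49).
So (s^2 + 5*s + 3)Y = s/(s^2 + 49) + (-1).
Isolate Y and clear denominators.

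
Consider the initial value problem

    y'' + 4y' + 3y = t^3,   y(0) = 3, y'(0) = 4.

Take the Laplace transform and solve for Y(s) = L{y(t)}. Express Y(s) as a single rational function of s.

Y(s) = (3*s^5 + 16*s^4 + 6)/(s^6 + 4*s^5 + 3*s^4)

Apply the Laplace transform to the equation.
With L{y''} = s^2 Y - s·y(0) - y'(0) and L{y'} = sY - y(0), with y(0) = 3, y'(0) = 4: the LHS transforms to (s^2 + 4*s + 3)Y - (3*s + 16).
The right side is L{t^3} = 6/s^4.
So (s^2 + 4*s + 3)Y = 6/s^4 + (3*s + 16).
Solve for Y(s) and write it as one ratio of polynomials.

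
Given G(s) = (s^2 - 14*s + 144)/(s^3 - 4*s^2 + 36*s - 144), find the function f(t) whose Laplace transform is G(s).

Factor the denominator: s^3 - 4*s^2 + 36*s - 144 = (s - 4)*(s^2 + 36).
Partial fraction decomposition gives [2/(s - 4)] + [-s/(s^2 + 36)] + [-18/(s^2 + 36)].
Invert each term: 2/(s - 4) ↔ 2e^(4t); -1·s/(s^2 + 36) ↔ -cos(6t); -3·6/(s^2 + 36) ↔ -3sin(6t).

f(t) = 2*exp(4*t) - 3*sin(6*t) - cos(6*t)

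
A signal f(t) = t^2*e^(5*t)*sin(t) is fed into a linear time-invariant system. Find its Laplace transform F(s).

F(s) = 2*(3*s^2 - 30*s + 74)/(s^2 - 10*s + 26)^3

L{sin(t)} = 1/(s^2 + 1).
Multiplying by e^(5t) shifts s → s - 5, so L{e^(5*t)*sin(t)} = 1/((s - 5)^2 + 1).
Then apply L{t^2·g(t)} = (-1)^2 d^2/ds^2[G(s)] with G(s) = 1/((s - 5)^2 + 1):
differentiating 2 times and applying the sign gives 2*(3*s^2 - 30*s + 74)/(s^2 - 10*s + 26)^3.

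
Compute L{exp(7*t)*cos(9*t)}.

(s - 7)/((s - 7)^2 + 81)

L{cos(9t)} = s/(s^2 + 81).
By the first shifting theorem, multiplying by e^(7t) replaces s with s - 7.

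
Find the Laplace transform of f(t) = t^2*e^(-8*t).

L{e^(-8t)} = 1/(s + 8).
Then apply L{t^2·g(t)} = (-1)^2 d^2/ds^2[G(s)] with G(s) = 1/(s + 8):
differentiating 2 times and applying the sign gives 2/(s + 8)^3.

2/(s + 8)^3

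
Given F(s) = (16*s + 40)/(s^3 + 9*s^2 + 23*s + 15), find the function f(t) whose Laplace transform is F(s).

f(t) = 3*exp(-t) + 2*exp(-3*t) - 5*exp(-5*t)

Factor the denominator: s^3 + 9*s^2 + 23*s + 15 = (s + 1)*(s + 3)*(s + 5).
Partial fraction decomposition gives [2/(s + 3)] + [3/(s + 1)] + [-5/(s + 5)].
Invert each term: 2/(s + 3) ↔ 2e^(-3t); 3/(s + 1) ↔ 3e^(-t); -5/(s + 5) ↔ -5e^(-5t).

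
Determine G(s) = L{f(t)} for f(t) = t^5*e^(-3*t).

G(s) = 120/(s + 3)^6

L{t^5} = 5!/s^6 = 120/s^6.
By the first shifting theorem, multiplying by e^(-3t) replaces s with s + 3.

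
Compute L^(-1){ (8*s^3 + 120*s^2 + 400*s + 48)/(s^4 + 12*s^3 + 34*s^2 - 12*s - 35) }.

Factor the denominator: s^4 + 12*s^3 + 34*s^2 - 12*s - 35 = (s - 1)*(s + 1)*(s + 5)*(s + 7).
Partial fraction decomposition gives [-4/(s + 7)] + [6/(s - 1)] + [1/(s + 5)] + [5/(s + 1)].
Invert each term: -4/(s + 7) ↔ -4e^(-7t); 6/(s - 1) ↔ 6e^(t); 1/(s + 5) ↔ e^(-5t); 5/(s + 1) ↔ 5e^(-t).

6*exp(t) + 5*exp(-t) + exp(-5*t) - 4*exp(-7*t)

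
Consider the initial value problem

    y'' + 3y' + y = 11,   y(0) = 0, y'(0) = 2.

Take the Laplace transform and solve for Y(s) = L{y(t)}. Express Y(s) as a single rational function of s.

Take the Laplace transform of both sides.
The derivative rules (L{y''} = s^2 Y - s·y(0) - y'(0) and L{y'} = sY - y(0), with y(0) = 0, y'(0) = 2) turn the left side into (s^2 + 3*s + 1)Y - (2).
The right side is L{11} = 11/s.
So (s^2 + 3*s + 1)Y = 11/s + (2).
Divide through and combine into a single rational function.

Y(s) = (2*s + 11)/(s^3 + 3*s^2 + s)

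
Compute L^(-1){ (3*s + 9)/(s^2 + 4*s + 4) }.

Factor the denominator: s^2 + 4*s + 4 = (s + 2)^2.
Partial fraction decomposition gives [3/(s + 2)] + [3/(s + 2)^2].
Invert each term: 3/(s + 2) ↔ 3e^(-2t); 3/(s + 2)^2 ↔ 3t·e^(-2t).

3*t*exp(-2*t) + 3*exp(-2*t)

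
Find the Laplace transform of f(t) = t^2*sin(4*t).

8*(3*s^2 - 16)/(s^2 + 16)^3

L{sin(4t)} = 4/(s^2 + 16).
Then apply L{t^2·g(t)} = (-1)^2 d^2/ds^2[H(s)] with H(s) = 4/(s^2 + 16):
differentiating 2 times and applying the sign gives 8*(3*s^2 - 16)/(s^2 + 16)^3.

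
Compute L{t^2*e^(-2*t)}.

2/(s + 2)^3

L{e^(-2t)} = 1/(s + 2).
Then apply L{t^2·g(t)} = (-1)^2 d^2/ds^2[H(s)] with H(s) = 1/(s + 2):
differentiating 2 times and applying the sign gives 2/(s + 2)^3.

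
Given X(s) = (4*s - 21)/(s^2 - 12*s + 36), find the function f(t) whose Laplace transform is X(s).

Factor the denominator: s^2 - 12*s + 36 = (s - 6)^2.
Partial fraction decomposition gives [4/(s - 6)] + [3/(s - 6)^2].
Invert each term: 4/(s - 6) ↔ 4e^(6t); 3/(s - 6)^2 ↔ 3t·e^(6t).

f(t) = 3*t*exp(6*t) + 4*exp(6*t)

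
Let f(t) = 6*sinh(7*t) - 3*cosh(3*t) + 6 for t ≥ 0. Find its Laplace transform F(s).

F(s) = -3*s/(s^2 - 9) + 42/(s^2 - 49) + 6/s

The transform is linear, so treat each term independently.
(-3)·[L{cosh(3t)} = s/(s^2 - 9)]; L{6} = 6/s; (6)·[L{sinh(7t)} = 7/(s^2 - 49)].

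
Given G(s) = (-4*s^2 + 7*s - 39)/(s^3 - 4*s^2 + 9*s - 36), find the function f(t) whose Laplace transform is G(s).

Factor the denominator: s^3 - 4*s^2 + 9*s - 36 = (s - 4)*(s^2 + 9).
Partial fraction decomposition gives [-3/(s - 4)] + [-s/(s^2 + 9)] + [3/(s^2 + 9)].
Invert each term: -3/(s - 4) ↔ -3e^(4t); -1·s/(s^2 + 9) ↔ -cos(3t); 1·3/(s^2 + 9) ↔ sin(3t).

f(t) = -3*exp(4*t) + sin(3*t) - cos(3*t)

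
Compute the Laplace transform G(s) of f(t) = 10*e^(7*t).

L{10} = 10/s.
By the first shifting theorem, multiplying by e^(7t) replaces s with s - 7.

G(s) = 10/(s - 7)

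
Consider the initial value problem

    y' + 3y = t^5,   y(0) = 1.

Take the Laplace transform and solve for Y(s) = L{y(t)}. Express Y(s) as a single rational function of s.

Apply the Laplace transform to the equation.
Using L{y'} = sY - y(0) = sY - 1, the left side becomes (s + 3)Y - (1).
The right side is L{t^5} = 120/s^6.
So (s + 3)Y = 120/s^6 + (1).
Solve for Y(s) and write it as one ratio of polynomials.

Y(s) = (s^6 + 120)/(s^7 + 3*s^6)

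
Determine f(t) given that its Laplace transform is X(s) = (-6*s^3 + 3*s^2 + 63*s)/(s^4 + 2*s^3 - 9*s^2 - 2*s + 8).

f(t) = 5*exp(2*t) - 6*exp(t) - 3*exp(-t) - 2*exp(-4*t)

Factor the denominator: s^4 + 2*s^3 - 9*s^2 - 2*s + 8 = (s - 2)*(s - 1)*(s + 1)*(s + 4).
Partial fraction decomposition gives [-3/(s + 1)] + [5/(s - 2)] + [-2/(s + 4)] + [-6/(s - 1)].
Invert each term: -3/(s + 1) ↔ -3e^(-t); 5/(s - 2) ↔ 5e^(2t); -2/(s + 4) ↔ -2e^(-4t); -6/(s - 1) ↔ -6e^(t).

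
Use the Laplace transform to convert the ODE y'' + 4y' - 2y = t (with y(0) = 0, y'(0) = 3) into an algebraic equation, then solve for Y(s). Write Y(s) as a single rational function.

Laplace-transform each side.
With L{y''} = s^2 Y - s·y(0) - y'(0) and L{y'} = sY - y(0), with y(0) = 0, y'(0) = 3: the LHS transforms to (s^2 + 4*s - 2)Y - (3).
The right side is L{t} = s^(-2).
So (s^2 + 4*s - 2)Y = s^(-2) + (3).
Isolate Y and clear denominators.

Y(s) = (3*s^2 + 1)/(s^4 + 4*s^3 - 2*s^2)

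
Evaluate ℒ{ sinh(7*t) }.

L{sinh(7t)} = 7/(s^2 - 49).

7/(s^2 - 49)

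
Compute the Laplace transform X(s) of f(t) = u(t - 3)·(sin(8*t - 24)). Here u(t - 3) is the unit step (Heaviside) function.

X(s) = 8*exp(-3*s)/(s^2 + 64)

By the second shifting theorem, L{u(t - c)·g(t - c)} = e^(-cs)·G(s) with c = 3 and G(s) = L{g(t)}.
L{sin(8t)} = 8/(s^2 + 64).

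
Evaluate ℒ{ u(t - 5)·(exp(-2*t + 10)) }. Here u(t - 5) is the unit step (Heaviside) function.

exp(-5*s)/(s + 2)

By the second shifting theorem, L{u(t - c)·g(t - c)} = e^(-cs)·G(s) with c = 5 and G(s) = L{g(t)}.
L{e^(-2t)} = 1/(s + 2).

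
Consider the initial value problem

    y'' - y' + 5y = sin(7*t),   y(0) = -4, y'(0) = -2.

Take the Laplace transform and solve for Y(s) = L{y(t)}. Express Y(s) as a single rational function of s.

Take the Laplace transform of both sides.
Using L{y''} = s^2 Y - s·y(0) - y'(0) and L{y'} = sY - y(0), with y(0) = -4, y'(0) = -2, the left side becomes (s^2 - s + 5)Y - (-4*s + 2).
The right side is L{sin(7*t)} = 7/(s^2 + 49).
So (s^2 - s + 5)Y = 7/(s^2 + 49) + (-4*s + 2).
Divide through and combine into a single rational function.

Y(s) = (-4*s^3 + 2*s^2 - 196*s + 105)/(s^4 - s^3 + 54*s^2 - 49*s + 245)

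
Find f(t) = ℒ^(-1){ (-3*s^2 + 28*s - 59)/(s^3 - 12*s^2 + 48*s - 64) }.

Factor the denominator: s^3 - 12*s^2 + 48*s - 64 = (s - 4)^3.
Partial fraction decomposition gives [-3/(s - 4)] + [4/(s - 4)^2] + [5/(s - 4)^3].
Invert each term: -3/(s - 4) ↔ -3e^(4t); 4/(s - 4)^2 ↔ 4t·e^(4t); 5/(s - 4)^3 ↔ (5/2)t^2·e^(4t).

f(t) = 5*t^2*exp(4*t)/2 + 4*t*exp(4*t) - 3*exp(4*t)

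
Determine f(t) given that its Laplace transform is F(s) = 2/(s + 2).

Since L{e^(-2t)} = 1/(s + 2), the inverse is exp(-2*t), scaled by 2.

f(t) = 2*exp(-2*t)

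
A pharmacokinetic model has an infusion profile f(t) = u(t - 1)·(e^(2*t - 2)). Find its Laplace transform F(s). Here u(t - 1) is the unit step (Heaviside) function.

F(s) = exp(-s)/(s - 2)

By the second shifting theorem, L{u(t - c)·g(t - c)} = e^(-cs)·G(s) with c = 1 and G(s) = L{g(t)}.
L{e^(2t)} = 1/(s - 2).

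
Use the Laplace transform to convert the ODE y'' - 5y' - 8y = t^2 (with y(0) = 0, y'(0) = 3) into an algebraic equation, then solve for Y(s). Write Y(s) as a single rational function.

Laplace-transform each side.
The derivative rules (L{y''} = s^2 Y - s·y(0) - y'(0) and L{y'} = sY - y(0), with y(0) = 0, y'(0) = 3) turn the left side into (s^2 - 5*s - 8)Y - (3).
The right side is L{t^2} = 2/s^3.
So (s^2 - 5*s - 8)Y = 2/s^3 + (3).
Isolate Y and clear denominators.

Y(s) = (3*s^3 + 2)/(s^5 - 5*s^4 - 8*s^3)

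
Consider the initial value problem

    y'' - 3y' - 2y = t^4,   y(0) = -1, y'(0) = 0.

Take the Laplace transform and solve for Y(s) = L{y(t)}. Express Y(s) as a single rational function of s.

Take the Laplace transform of both sides.
Using L{y''} = s^2 Y - s·y(0) - y'(0) and L{y'} = sY - y(0), with y(0) = -1, y'(0) = 0, the left side becomes (s^2 - 3*s - 2)Y - (-s + 3).
The right side is L{t^4} = 24/s^5.
So (s^2 - 3*s - 2)Y = 24/s^5 + (-s + 3).
Solve for Y(s) and write it as one ratio of polynomials.

Y(s) = (-s^6 + 3*s^5 + 24)/(s^7 - 3*s^6 - 2*s^5)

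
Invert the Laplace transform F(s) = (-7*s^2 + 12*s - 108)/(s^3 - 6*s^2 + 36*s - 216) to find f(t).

Factor the denominator: s^3 - 6*s^2 + 36*s - 216 = (s - 6)*(s^2 + 36).
Partial fraction decomposition gives [-4/(s - 6)] + [-3*s/(s^2 + 36)] + [-6/(s^2 + 36)].
Invert each term: -4/(s - 6) ↔ -4e^(6t); -3·s/(s^2 + 36) ↔ -3cos(6t); -1·6/(s^2 + 36) ↔ -sin(6t).

f(t) = -4*exp(6*t) - sin(6*t) - 3*cos(6*t)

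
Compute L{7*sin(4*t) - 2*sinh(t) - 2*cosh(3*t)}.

Apply the Laplace transform termwise.
(-2)·[L{cosh(3t)} = s/(s^2 - 9)]; (-2)·[L{sinh(t)} = 1/(s^2 - 1)]; (7)·[L{sin(4t)} = 4/(s^2 + 16)].

-2*s/(s^2 - 9) + 28/(s^2 + 16) - 2/(s^2 - 1)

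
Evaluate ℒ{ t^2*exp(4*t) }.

2/(s - 4)^3

L{e^(4t)} = 1/(s - 4).
Then apply L{t^2·g(t)} = (-1)^2 d^2/ds^2[G(s)] with G(s) = 1/(s - 4):
differentiating 2 times and applying the sign gives 2/(s - 4)^3.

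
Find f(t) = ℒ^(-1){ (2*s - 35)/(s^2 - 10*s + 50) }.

Complete the square in the denominator: s^2 - 10*s + 50 = (s - 5)^2 + 5^2.
Split the numerator to match: 2*s - 35 = 2·(s - 5) - 5·5.
Invert each term: 2·(s - 5)/((s - 5)^2 + 25) ↔ 2e^(5t)cos(5t); -5·5/((s - 5)^2 + 25) ↔ -5e^(5t)sin(5t).

f(t) = -5*exp(5*t)*sin(5*t) + 2*exp(5*t)*cos(5*t)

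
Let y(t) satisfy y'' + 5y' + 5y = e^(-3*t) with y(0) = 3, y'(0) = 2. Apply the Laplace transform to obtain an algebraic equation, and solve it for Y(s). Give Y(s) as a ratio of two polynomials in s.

Y(s) = (3*s^2 + 26*s + 52)/(s^3 + 8*s^2 + 20*s + 15)

Transform both sides with L{·}.
With L{y''} = s^2 Y - s·y(0) - y'(0) and L{y'} = sY - y(0), with y(0) = 3, y'(0) = 2: the LHS transforms to (s^2 + 5*s + 5)Y - (3*s + 17).
The right side is L{e^(-3*t)} = 1/(s + 3).
So (s^2 + 5*s + 5)Y = 1/(s + 3) + (3*s + 17).
Solve for Y(s) and write it as one ratio of polynomials.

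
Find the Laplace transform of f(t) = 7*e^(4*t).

7/(s - 4)

L{7} = 7/s.
By the first shifting theorem, multiplying by e^(4t) replaces s with s - 4.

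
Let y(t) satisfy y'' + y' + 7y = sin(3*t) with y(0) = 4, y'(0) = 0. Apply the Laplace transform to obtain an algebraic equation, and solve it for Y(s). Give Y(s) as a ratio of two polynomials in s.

Y(s) = (4*s^3 + 4*s^2 + 36*s + 39)/(s^4 + s^3 + 16*s^2 + 9*s + 63)

Transform both sides with L{·}.
The derivative rules (L{y''} = s^2 Y - s·y(0) - y'(0) and L{y'} = sY - y(0), with y(0) = 4, y'(0) = 0) turn the left side into (s^2 + s + 7)Y - (4*s + 4).
The right side is L{sin(3*t)} = 3/(s^2 + 9).
So (s^2 + s + 7)Y = 3/(s^2 + 9) + (4*s + 4).
Divide through and combine into a single rational function.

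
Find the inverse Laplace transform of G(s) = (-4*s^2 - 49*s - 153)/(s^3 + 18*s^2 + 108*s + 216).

-3*t^2*exp(-6*t)/2 - t*exp(-6*t) - 4*exp(-6*t)

Factor the denominator: s^3 + 18*s^2 + 108*s + 216 = (s + 6)^3.
Partial fraction decomposition gives [-4/(s + 6)] + [-1/(s + 6)^2] + [-3/(s + 6)^3].
Invert each term: -4/(s + 6) ↔ -4e^(-6t); -1/(s + 6)^2 ↔ -t·e^(-6t); -3/(s + 6)^3 ↔ (-3/2)t^2·e^(-6t).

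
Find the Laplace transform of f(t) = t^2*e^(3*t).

2/(s - 3)^3

L{e^(3t)} = 1/(s - 3).
Then apply L{t^2·g(t)} = (-1)^2 d^2/ds^2[G(s)] with G(s) = 1/(s - 3):
differentiating 2 times and applying the sign gives 2/(s - 3)^3.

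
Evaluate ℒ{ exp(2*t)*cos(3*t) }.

L{cos(3t)} = s/(s^2 + 9).
By the first shifting theorem, multiplying by e^(2t) replaces s with s - 2.

(s - 2)/((s - 2)^2 + 9)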